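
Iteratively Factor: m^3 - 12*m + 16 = (m - 2)*(m^2 + 2*m - 8) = (m - 2)*(m + 4)*(m - 2)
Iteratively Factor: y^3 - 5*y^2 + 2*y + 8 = (y - 4)*(y^2 - y - 2) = (y - 4)*(y - 2)*(y + 1)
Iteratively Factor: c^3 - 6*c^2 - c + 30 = (c + 2)*(c^2 - 8*c + 15) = (c - 3)*(c + 2)*(c - 5)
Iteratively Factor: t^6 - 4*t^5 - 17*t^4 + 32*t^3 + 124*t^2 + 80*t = (t + 2)*(t^5 - 6*t^4 - 5*t^3 + 42*t^2 + 40*t) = (t - 4)*(t + 2)*(t^4 - 2*t^3 - 13*t^2 - 10*t) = (t - 5)*(t - 4)*(t + 2)*(t^3 + 3*t^2 + 2*t) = (t - 5)*(t - 4)*(t + 1)*(t + 2)*(t^2 + 2*t) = t*(t - 5)*(t - 4)*(t + 1)*(t + 2)*(t + 2)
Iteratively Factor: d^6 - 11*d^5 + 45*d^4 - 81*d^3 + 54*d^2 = (d - 2)*(d^5 - 9*d^4 + 27*d^3 - 27*d^2) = d*(d - 2)*(d^4 - 9*d^3 + 27*d^2 - 27*d) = d*(d - 3)*(d - 2)*(d^3 - 6*d^2 + 9*d) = d*(d - 3)^2*(d - 2)*(d^2 - 3*d) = d*(d - 3)^3*(d - 2)*(d)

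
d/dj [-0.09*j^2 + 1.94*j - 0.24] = 1.94 - 0.18*j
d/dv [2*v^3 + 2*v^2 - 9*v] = 6*v^2 + 4*v - 9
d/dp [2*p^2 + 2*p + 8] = 4*p + 2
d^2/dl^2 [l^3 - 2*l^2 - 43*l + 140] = 6*l - 4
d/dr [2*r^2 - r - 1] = 4*r - 1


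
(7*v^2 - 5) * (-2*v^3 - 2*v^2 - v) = -14*v^5 - 14*v^4 + 3*v^3 + 10*v^2 + 5*v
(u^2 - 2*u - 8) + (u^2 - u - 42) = 2*u^2 - 3*u - 50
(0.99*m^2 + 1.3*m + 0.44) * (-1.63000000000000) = -1.6137*m^2 - 2.119*m - 0.7172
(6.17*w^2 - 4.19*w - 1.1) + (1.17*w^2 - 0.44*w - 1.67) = 7.34*w^2 - 4.63*w - 2.77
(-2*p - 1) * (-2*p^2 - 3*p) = 4*p^3 + 8*p^2 + 3*p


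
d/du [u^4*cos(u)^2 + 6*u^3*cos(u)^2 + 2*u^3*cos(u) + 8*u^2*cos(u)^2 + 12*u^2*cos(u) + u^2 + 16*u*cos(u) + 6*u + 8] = -u^4*sin(2*u) - 2*u^3*sin(u) - 6*u^3*sin(2*u) + 4*u^3*cos(u)^2 - 12*u^2*sin(u) - 8*u^2*sin(2*u) + 18*u^2*cos(u)^2 + 6*u^2*cos(u) - 16*u*sin(u) + 16*u*cos(u)^2 + 24*u*cos(u) + 2*u + 16*cos(u) + 6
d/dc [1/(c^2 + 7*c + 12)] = (-2*c - 7)/(c^2 + 7*c + 12)^2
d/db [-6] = 0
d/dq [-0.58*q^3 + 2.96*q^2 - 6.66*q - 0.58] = -1.74*q^2 + 5.92*q - 6.66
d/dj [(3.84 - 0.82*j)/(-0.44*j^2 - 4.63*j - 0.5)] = (-0.3608*j^2 + 3.3792*j + 18.1892)/(0.1936*j^4 + 4.0744*j^3 + 21.8769*j^2 + 4.63*j + 0.25)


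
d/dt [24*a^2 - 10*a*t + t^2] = -10*a + 2*t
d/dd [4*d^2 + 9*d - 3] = 8*d + 9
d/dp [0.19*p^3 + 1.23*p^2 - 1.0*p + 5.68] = 0.57*p^2 + 2.46*p - 1.0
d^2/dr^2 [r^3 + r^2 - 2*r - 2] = 6*r + 2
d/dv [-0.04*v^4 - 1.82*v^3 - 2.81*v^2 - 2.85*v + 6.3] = -0.16*v^3 - 5.46*v^2 - 5.62*v - 2.85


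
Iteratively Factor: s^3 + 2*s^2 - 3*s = (s)*(s^2 + 2*s - 3) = s*(s + 3)*(s - 1)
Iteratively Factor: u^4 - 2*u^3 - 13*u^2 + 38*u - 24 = (u - 3)*(u^3 + u^2 - 10*u + 8) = (u - 3)*(u - 1)*(u^2 + 2*u - 8) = (u - 3)*(u - 2)*(u - 1)*(u + 4)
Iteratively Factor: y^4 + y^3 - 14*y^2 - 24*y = (y)*(y^3 + y^2 - 14*y - 24) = y*(y + 3)*(y^2 - 2*y - 8) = y*(y - 4)*(y + 3)*(y + 2)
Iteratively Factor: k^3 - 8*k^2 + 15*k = (k - 5)*(k^2 - 3*k) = (k - 5)*(k - 3)*(k)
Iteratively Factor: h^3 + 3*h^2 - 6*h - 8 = (h + 4)*(h^2 - h - 2) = (h - 2)*(h + 4)*(h + 1)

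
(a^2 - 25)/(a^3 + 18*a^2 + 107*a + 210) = (a - 5)/(a^2 + 13*a + 42)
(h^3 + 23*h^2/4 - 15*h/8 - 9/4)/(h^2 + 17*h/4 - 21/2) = (8*h^2 - 2*h - 3)/(2*(4*h - 7))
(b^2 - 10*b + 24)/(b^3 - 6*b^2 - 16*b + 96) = 1/(b + 4)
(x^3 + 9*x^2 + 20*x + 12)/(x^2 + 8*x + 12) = x + 1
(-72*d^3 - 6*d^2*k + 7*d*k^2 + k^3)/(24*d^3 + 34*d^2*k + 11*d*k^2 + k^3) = (-3*d + k)/(d + k)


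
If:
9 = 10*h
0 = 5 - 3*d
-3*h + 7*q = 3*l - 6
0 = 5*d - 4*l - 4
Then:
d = 5/3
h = 9/10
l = 13/12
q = -1/140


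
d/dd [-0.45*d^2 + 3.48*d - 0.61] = 3.48 - 0.9*d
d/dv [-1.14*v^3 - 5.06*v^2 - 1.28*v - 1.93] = -3.42*v^2 - 10.12*v - 1.28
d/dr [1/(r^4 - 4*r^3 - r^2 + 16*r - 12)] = 2*(-2*r^3 + 6*r^2 + r - 8)/(-r^4 + 4*r^3 + r^2 - 16*r + 12)^2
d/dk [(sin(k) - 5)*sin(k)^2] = (3*sin(k) - 10)*sin(k)*cos(k)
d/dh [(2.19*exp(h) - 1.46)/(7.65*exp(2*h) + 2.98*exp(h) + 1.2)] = (-16.7535*exp(2*h) + 22.338*exp(h) + 6.9788)*exp(h)/(58.5225*exp(4*h) + 45.594*exp(3*h) + 27.2404*exp(2*h) + 7.152*exp(h) + 1.44)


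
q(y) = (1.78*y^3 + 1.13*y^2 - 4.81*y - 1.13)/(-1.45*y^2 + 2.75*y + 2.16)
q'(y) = (2.9*y - 2.75)*(1.78*y^3 + 1.13*y^2 - 4.81*y - 1.13)/(-1.45*y^2 + 2.75*y + 2.16)^2 + (5.34*y^2 + 2.26*y - 4.81)/(-1.45*y^2 + 2.75*y + 2.16) = (-2.581*y^4 + 9.79*y^3 + 7.6674*y^2 + 1.6046*y - 7.2821)/(2.1025*y^4 - 7.975*y^3 + 1.2985*y^2 + 11.88*y + 4.6656)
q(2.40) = 45.20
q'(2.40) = 543.29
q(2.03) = 4.90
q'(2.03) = 21.02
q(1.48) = -0.00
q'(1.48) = 3.35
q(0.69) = -0.99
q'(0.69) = 0.01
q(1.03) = -0.85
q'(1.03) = 0.86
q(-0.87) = -2.06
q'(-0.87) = -6.11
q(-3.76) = 2.15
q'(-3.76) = -1.14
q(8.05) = -13.81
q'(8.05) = -1.08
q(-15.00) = 15.55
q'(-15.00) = -1.21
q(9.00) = -14.85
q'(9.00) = -1.12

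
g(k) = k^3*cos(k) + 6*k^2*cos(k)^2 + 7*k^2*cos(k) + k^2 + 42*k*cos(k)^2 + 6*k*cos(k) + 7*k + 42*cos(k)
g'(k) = -k^3*sin(k) - 12*k^2*sin(k)*cos(k) - 7*k^2*sin(k) + 3*k^2*cos(k) - 84*k*sin(k)*cos(k) - 6*k*sin(k) + 12*k*cos(k)^2 + 14*k*cos(k) + 2*k - 42*sin(k) + 42*cos(k)^2 + 6*cos(k) + 7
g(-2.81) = -129.98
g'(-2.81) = 80.35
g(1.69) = 6.78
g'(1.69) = -48.89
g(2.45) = 18.20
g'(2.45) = 73.49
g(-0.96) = 6.74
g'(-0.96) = 13.98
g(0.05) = 44.73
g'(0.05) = 53.97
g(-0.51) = 17.02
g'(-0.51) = 35.91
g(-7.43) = -4.39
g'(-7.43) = 2.35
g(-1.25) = 2.24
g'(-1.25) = 20.49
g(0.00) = 42.00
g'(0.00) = 55.00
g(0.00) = 42.00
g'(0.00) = 55.00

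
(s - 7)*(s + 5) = s^2 - 2*s - 35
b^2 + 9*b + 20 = (b + 4)*(b + 5)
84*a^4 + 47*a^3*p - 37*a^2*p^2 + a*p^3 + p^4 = (-4*a + p)*(-3*a + p)*(a + p)*(7*a + p)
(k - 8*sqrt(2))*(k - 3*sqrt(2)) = k^2 - 11*sqrt(2)*k + 48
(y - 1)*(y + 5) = y^2 + 4*y - 5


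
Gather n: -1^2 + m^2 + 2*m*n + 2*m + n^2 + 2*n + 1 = m^2 + 2*m + n^2 + n*(2*m + 2)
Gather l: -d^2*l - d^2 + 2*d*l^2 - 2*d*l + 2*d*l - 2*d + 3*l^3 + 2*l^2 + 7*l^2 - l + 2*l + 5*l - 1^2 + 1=-d^2 - 2*d + 3*l^3 + l^2*(2*d + 9) + l*(6 - d^2)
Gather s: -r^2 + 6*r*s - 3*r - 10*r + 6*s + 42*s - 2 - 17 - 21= -r^2 - 13*r + s*(6*r + 48) - 40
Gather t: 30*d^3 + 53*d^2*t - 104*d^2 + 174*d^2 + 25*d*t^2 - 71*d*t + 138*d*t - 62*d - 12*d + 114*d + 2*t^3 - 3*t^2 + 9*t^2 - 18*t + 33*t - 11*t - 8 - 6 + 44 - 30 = 30*d^3 + 70*d^2 + 40*d + 2*t^3 + t^2*(25*d + 6) + t*(53*d^2 + 67*d + 4)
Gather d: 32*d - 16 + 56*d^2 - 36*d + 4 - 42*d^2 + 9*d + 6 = 14*d^2 + 5*d - 6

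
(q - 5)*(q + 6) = q^2 + q - 30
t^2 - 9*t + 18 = (t - 6)*(t - 3)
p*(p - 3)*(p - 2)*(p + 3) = p^4 - 2*p^3 - 9*p^2 + 18*p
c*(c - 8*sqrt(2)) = c^2 - 8*sqrt(2)*c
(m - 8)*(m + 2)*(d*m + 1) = d*m^3 - 6*d*m^2 - 16*d*m + m^2 - 6*m - 16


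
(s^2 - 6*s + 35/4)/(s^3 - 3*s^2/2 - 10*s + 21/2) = (s - 5/2)/(s^2 + 2*s - 3)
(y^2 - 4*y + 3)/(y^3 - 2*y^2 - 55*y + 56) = (y - 3)/(y^2 - y - 56)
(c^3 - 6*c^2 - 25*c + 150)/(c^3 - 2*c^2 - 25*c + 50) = (c - 6)/(c - 2)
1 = 1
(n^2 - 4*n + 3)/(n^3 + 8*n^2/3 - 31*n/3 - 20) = 3*(n - 1)/(3*n^2 + 17*n + 20)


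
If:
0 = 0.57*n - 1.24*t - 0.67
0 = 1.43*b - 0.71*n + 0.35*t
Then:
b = 0.835357624831309*t + 0.583609373083057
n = 2.17543859649123*t + 1.17543859649123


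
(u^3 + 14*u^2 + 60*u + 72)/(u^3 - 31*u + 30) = (u^2 + 8*u + 12)/(u^2 - 6*u + 5)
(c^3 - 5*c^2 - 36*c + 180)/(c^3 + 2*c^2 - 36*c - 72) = (c - 5)/(c + 2)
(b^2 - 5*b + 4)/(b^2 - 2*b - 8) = (b - 1)/(b + 2)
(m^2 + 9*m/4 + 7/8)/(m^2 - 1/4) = (4*m + 7)/(2*(2*m - 1))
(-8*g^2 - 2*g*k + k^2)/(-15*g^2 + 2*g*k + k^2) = (-8*g^2 - 2*g*k + k^2)/(-15*g^2 + 2*g*k + k^2)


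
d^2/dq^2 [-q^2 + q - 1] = -2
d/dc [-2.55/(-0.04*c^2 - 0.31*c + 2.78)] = (-0.204*c - 0.7905)/(0.04*c^2 + 0.31*c - 2.78)^2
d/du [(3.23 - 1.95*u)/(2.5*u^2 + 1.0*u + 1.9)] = (4.875*u^2 - 16.15*u - 6.935)/(6.25*u^4 + 5.0*u^3 + 10.5*u^2 + 3.8*u + 3.61)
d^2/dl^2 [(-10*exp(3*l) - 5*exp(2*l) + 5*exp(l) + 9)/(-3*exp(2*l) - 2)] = (90*exp(6*l) + 75*exp(4*l) - 444*exp(3*l) + 540*exp(2*l) + 296*exp(l) - 20)*exp(l)/(27*exp(6*l) + 54*exp(4*l) + 36*exp(2*l) + 8)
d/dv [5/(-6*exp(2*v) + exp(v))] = 5*(12*exp(v) - 1)*exp(-v)/(6*exp(v) - 1)^2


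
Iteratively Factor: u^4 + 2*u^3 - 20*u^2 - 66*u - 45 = (u + 3)*(u^3 - u^2 - 17*u - 15) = (u - 5)*(u + 3)*(u^2 + 4*u + 3) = (u - 5)*(u + 3)^2*(u + 1)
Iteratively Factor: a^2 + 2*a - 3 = (a - 1)*(a + 3)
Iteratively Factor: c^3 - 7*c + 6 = (c - 1)*(c^2 + c - 6) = (c - 2)*(c - 1)*(c + 3)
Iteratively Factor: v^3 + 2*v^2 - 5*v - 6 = (v + 1)*(v^2 + v - 6) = (v - 2)*(v + 1)*(v + 3)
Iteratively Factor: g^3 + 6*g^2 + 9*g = (g + 3)*(g^2 + 3*g) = (g + 3)^2*(g)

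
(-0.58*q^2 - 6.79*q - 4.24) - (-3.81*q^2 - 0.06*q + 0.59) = 3.23*q^2 - 6.73*q - 4.83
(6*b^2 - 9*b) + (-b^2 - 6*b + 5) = 5*b^2 - 15*b + 5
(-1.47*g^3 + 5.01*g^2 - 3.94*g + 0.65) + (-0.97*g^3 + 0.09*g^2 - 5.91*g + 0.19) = -2.44*g^3 + 5.1*g^2 - 9.85*g + 0.84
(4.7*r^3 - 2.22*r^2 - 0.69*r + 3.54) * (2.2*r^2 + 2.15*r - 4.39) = 10.34*r^5 + 5.221*r^4 - 26.924*r^3 + 16.0503*r^2 + 10.6401*r - 15.5406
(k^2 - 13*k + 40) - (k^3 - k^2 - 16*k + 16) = -k^3 + 2*k^2 + 3*k + 24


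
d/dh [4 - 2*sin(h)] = -2*cos(h)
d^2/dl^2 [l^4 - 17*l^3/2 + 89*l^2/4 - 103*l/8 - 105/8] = 12*l^2 - 51*l + 89/2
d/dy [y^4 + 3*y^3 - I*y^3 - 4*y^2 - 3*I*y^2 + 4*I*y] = 4*y^3 + y^2*(9 - 3*I) + y*(-8 - 6*I) + 4*I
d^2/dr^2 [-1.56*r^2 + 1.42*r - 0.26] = -3.12000000000000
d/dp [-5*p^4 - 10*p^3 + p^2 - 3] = 2*p*(-10*p^2 - 15*p + 1)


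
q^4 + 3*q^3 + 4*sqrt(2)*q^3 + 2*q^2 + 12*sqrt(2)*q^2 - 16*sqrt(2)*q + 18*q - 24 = (q - 1)*(q + 4)*(q + sqrt(2))*(q + 3*sqrt(2))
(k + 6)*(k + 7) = k^2 + 13*k + 42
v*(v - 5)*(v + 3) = v^3 - 2*v^2 - 15*v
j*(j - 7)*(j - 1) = j^3 - 8*j^2 + 7*j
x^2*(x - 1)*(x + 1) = x^4 - x^2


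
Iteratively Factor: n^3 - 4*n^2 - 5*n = (n)*(n^2 - 4*n - 5) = n*(n - 5)*(n + 1)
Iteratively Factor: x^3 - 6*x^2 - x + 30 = (x + 2)*(x^2 - 8*x + 15) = (x - 3)*(x + 2)*(x - 5)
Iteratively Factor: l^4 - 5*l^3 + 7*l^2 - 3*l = (l - 1)*(l^3 - 4*l^2 + 3*l) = (l - 1)^2*(l^2 - 3*l) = (l - 3)*(l - 1)^2*(l)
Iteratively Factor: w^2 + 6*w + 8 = (w + 4)*(w + 2)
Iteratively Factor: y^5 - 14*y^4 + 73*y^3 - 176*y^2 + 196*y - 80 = (y - 1)*(y^4 - 13*y^3 + 60*y^2 - 116*y + 80) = (y - 4)*(y - 1)*(y^3 - 9*y^2 + 24*y - 20) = (y - 4)*(y - 2)*(y - 1)*(y^2 - 7*y + 10) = (y - 5)*(y - 4)*(y - 2)*(y - 1)*(y - 2)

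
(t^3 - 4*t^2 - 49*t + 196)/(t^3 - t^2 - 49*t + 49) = (t - 4)/(t - 1)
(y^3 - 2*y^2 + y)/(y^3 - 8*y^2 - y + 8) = y*(y - 1)/(y^2 - 7*y - 8)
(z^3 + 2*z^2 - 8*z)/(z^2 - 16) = z*(z - 2)/(z - 4)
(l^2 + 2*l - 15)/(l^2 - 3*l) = (l + 5)/l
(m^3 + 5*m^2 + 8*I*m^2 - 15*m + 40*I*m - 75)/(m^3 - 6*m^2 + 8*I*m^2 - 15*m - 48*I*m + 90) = (m + 5)/(m - 6)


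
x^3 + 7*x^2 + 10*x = x*(x + 2)*(x + 5)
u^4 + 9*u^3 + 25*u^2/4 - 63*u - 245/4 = (u - 5/2)*(u + 1)*(u + 7/2)*(u + 7)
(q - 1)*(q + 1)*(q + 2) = q^3 + 2*q^2 - q - 2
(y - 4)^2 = y^2 - 8*y + 16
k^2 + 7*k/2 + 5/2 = (k + 1)*(k + 5/2)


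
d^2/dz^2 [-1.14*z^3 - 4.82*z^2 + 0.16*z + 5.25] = -6.84*z - 9.64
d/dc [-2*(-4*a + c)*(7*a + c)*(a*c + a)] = 2*a*(28*a^2 - 6*a*c - 3*a - 3*c^2 - 2*c)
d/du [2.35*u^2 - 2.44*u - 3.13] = 4.7*u - 2.44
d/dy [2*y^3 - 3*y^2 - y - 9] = 6*y^2 - 6*y - 1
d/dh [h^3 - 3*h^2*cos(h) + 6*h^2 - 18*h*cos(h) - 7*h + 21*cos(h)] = 3*h^2*sin(h) + 3*h^2 + 18*h*sin(h) - 6*h*cos(h) + 12*h - 21*sin(h) - 18*cos(h) - 7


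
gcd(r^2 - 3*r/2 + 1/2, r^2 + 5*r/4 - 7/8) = r - 1/2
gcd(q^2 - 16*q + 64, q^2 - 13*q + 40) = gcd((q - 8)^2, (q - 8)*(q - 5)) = q - 8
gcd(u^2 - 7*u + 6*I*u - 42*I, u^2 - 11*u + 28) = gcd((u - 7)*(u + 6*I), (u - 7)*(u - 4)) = u - 7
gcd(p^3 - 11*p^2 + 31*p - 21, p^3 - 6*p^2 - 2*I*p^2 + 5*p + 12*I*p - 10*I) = p - 1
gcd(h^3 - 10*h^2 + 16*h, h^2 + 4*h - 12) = h - 2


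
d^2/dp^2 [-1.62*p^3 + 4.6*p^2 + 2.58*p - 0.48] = 9.2 - 9.72*p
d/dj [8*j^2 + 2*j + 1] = 16*j + 2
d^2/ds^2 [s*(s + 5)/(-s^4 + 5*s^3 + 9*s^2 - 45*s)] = 2*(-3*s^5 - 15*s^4 + 166*s^3 + 30*s^2 - 675*s - 1935)/(s^9 - 15*s^8 + 48*s^7 + 280*s^6 - 1782*s^5 - 270*s^4 + 17496*s^3 - 19440*s^2 - 54675*s + 91125)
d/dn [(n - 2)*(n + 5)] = 2*n + 3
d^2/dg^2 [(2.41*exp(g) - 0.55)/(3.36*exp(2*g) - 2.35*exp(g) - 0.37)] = (27.207936*exp(4*g) - 5.80776*exp(3*g) + 31.005072*exp(2*g) - 7.86791*exp(g) + 0.808154)*exp(g)/(37.933056*exp(6*g) - 79.59168*exp(5*g) + 43.135344*exp(4*g) + 4.551245*exp(3*g) - 4.750023*exp(2*g) - 0.965145*exp(g) - 0.050653)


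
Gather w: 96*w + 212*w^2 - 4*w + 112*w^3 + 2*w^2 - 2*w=112*w^3 + 214*w^2 + 90*w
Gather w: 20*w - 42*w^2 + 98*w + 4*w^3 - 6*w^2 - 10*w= 4*w^3 - 48*w^2 + 108*w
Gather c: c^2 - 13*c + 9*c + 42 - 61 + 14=c^2 - 4*c - 5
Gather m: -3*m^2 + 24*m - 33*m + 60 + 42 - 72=-3*m^2 - 9*m + 30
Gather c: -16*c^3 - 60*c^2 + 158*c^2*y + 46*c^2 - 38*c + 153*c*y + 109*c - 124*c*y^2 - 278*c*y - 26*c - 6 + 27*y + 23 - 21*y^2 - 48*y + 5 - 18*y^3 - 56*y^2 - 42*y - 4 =-16*c^3 + c^2*(158*y - 14) + c*(-124*y^2 - 125*y + 45) - 18*y^3 - 77*y^2 - 63*y + 18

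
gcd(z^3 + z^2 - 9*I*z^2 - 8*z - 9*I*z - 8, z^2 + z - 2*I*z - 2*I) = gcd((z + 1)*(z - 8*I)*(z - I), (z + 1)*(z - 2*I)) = z + 1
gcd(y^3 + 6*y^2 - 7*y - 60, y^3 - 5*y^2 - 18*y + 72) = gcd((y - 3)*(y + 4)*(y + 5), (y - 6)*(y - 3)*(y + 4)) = y^2 + y - 12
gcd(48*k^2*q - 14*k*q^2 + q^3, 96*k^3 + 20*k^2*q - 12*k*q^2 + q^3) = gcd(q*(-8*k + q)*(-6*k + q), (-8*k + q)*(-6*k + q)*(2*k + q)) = 48*k^2 - 14*k*q + q^2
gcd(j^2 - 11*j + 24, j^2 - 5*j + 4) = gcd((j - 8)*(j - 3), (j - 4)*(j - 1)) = 1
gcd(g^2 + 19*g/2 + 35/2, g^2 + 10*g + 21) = g + 7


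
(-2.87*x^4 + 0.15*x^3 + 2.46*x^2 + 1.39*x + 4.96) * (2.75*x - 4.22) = -7.8925*x^5 + 12.5239*x^4 + 6.132*x^3 - 6.5587*x^2 + 7.7742*x - 20.9312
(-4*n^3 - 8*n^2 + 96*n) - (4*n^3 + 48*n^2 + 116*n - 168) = -8*n^3 - 56*n^2 - 20*n + 168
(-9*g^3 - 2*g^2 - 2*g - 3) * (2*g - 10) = -18*g^4 + 86*g^3 + 16*g^2 + 14*g + 30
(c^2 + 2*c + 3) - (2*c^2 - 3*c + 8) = -c^2 + 5*c - 5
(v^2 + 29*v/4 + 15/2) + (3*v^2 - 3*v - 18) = 4*v^2 + 17*v/4 - 21/2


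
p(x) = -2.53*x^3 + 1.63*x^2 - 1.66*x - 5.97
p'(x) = -7.59*x^2 + 3.26*x - 1.66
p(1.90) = -20.59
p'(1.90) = -22.87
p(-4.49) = 263.36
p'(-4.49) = -169.31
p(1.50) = -13.33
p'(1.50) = -13.85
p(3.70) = -117.95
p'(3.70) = -93.51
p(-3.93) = 179.30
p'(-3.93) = -131.70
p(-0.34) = -5.12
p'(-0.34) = -3.65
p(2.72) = -49.34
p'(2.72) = -48.95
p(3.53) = -102.81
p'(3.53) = -84.73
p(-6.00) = 609.15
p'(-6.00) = -294.46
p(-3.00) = 81.99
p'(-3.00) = -79.75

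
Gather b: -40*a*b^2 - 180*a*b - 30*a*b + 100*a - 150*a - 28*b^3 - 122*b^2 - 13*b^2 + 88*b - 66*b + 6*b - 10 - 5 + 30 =-50*a - 28*b^3 + b^2*(-40*a - 135) + b*(28 - 210*a) + 15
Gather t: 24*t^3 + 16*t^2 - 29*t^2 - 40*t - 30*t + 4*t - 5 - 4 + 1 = 24*t^3 - 13*t^2 - 66*t - 8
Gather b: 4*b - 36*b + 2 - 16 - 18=-32*b - 32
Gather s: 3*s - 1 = 3*s - 1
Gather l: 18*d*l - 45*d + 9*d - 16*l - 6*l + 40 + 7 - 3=-36*d + l*(18*d - 22) + 44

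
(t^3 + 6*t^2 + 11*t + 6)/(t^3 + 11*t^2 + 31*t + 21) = (t + 2)/(t + 7)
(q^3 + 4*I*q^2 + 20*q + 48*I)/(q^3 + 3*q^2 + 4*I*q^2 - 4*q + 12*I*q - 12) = (q^2 + 2*I*q + 24)/(q^2 + q*(3 + 2*I) + 6*I)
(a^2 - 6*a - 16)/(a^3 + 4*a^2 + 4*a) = (a - 8)/(a*(a + 2))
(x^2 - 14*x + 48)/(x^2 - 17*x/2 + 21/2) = 2*(x^2 - 14*x + 48)/(2*x^2 - 17*x + 21)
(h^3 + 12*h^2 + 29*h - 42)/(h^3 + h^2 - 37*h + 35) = (h + 6)/(h - 5)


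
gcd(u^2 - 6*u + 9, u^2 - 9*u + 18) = u - 3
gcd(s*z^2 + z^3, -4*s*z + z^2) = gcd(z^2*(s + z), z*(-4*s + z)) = z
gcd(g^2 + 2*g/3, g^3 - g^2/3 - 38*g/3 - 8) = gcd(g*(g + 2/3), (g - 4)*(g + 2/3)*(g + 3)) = g + 2/3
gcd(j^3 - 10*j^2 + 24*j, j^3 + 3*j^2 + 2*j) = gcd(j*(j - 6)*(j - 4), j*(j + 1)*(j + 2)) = j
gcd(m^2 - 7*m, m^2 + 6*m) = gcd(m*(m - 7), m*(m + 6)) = m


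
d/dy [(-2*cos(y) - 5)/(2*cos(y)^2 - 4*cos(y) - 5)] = 2*(-10*cos(y) - cos(2*y) + 4)*sin(y)/(4*cos(y) - cos(2*y) + 4)^2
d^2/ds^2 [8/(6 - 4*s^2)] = 48*(-2*s^2 - 1)/(2*s^2 - 3)^3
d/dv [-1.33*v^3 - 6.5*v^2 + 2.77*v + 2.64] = -3.99*v^2 - 13.0*v + 2.77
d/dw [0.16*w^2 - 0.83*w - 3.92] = 0.32*w - 0.83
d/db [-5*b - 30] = -5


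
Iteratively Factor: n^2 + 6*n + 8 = (n + 4)*(n + 2)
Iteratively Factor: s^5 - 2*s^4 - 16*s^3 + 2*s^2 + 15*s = (s - 5)*(s^4 + 3*s^3 - s^2 - 3*s) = (s - 5)*(s + 1)*(s^3 + 2*s^2 - 3*s) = (s - 5)*(s - 1)*(s + 1)*(s^2 + 3*s) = (s - 5)*(s - 1)*(s + 1)*(s + 3)*(s)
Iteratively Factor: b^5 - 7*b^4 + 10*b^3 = (b - 2)*(b^4 - 5*b^3) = b*(b - 2)*(b^3 - 5*b^2) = b*(b - 5)*(b - 2)*(b^2) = b^2*(b - 5)*(b - 2)*(b)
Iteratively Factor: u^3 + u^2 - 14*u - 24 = (u + 2)*(u^2 - u - 12) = (u - 4)*(u + 2)*(u + 3)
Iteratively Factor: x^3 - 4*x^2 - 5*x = (x - 5)*(x^2 + x) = (x - 5)*(x + 1)*(x)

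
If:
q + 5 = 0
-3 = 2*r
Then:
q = -5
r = -3/2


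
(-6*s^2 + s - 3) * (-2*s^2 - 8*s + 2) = 12*s^4 + 46*s^3 - 14*s^2 + 26*s - 6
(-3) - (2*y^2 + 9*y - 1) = -2*y^2 - 9*y - 2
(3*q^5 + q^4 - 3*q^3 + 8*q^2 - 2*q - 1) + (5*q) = 3*q^5 + q^4 - 3*q^3 + 8*q^2 + 3*q - 1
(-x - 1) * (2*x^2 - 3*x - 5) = -2*x^3 + x^2 + 8*x + 5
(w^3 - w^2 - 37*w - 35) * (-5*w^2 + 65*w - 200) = -5*w^5 + 70*w^4 - 80*w^3 - 2030*w^2 + 5125*w + 7000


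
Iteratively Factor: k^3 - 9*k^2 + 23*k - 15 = (k - 3)*(k^2 - 6*k + 5) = (k - 5)*(k - 3)*(k - 1)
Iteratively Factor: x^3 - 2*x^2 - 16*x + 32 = (x - 4)*(x^2 + 2*x - 8) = (x - 4)*(x + 4)*(x - 2)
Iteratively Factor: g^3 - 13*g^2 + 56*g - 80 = (g - 5)*(g^2 - 8*g + 16) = (g - 5)*(g - 4)*(g - 4)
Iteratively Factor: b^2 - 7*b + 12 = (b - 4)*(b - 3)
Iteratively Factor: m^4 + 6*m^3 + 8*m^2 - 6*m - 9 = (m + 3)*(m^3 + 3*m^2 - m - 3) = (m + 3)^2*(m^2 - 1) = (m + 1)*(m + 3)^2*(m - 1)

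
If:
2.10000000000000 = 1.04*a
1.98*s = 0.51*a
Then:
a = 2.02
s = 0.52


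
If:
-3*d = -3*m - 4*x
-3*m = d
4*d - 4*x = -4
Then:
No Solution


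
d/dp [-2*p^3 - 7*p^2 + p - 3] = -6*p^2 - 14*p + 1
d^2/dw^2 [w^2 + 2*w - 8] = 2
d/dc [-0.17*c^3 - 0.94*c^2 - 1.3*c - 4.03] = -0.51*c^2 - 1.88*c - 1.3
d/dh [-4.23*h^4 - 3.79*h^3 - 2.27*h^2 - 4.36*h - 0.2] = -16.92*h^3 - 11.37*h^2 - 4.54*h - 4.36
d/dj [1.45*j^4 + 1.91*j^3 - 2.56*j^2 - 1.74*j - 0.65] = 5.8*j^3 + 5.73*j^2 - 5.12*j - 1.74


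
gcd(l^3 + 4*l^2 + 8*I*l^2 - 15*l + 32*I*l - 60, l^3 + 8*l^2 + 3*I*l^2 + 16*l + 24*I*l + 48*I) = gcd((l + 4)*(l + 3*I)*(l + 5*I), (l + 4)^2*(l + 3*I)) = l^2 + l*(4 + 3*I) + 12*I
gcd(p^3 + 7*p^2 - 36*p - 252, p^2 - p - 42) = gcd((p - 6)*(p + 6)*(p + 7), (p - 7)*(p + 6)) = p + 6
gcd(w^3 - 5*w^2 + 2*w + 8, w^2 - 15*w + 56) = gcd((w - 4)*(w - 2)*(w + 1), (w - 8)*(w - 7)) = 1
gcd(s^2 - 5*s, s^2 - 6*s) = s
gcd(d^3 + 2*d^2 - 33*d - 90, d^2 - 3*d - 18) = d^2 - 3*d - 18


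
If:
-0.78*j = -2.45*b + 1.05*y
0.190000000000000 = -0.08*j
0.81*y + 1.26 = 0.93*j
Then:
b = -2.59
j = -2.38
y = -4.28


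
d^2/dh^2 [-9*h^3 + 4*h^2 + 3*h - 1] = 8 - 54*h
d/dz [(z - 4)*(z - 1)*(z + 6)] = 3*z^2 + 2*z - 26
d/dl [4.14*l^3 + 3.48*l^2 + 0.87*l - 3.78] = 12.42*l^2 + 6.96*l + 0.87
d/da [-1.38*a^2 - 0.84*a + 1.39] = -2.76*a - 0.84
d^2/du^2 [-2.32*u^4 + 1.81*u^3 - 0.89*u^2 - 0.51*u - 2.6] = -27.84*u^2 + 10.86*u - 1.78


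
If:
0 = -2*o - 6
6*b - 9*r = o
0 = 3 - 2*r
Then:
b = 7/4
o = -3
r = 3/2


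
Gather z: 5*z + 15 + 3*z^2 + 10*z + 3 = 3*z^2 + 15*z + 18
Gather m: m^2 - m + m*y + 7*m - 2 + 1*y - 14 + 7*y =m^2 + m*(y + 6) + 8*y - 16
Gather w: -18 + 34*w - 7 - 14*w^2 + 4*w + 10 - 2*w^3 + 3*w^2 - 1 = -2*w^3 - 11*w^2 + 38*w - 16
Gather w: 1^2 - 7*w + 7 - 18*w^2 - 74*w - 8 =-18*w^2 - 81*w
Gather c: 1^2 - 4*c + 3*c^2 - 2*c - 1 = 3*c^2 - 6*c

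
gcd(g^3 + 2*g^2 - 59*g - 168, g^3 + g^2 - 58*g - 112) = g^2 - g - 56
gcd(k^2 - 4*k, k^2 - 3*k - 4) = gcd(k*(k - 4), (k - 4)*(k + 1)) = k - 4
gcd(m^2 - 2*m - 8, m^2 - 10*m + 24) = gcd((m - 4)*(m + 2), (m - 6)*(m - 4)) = m - 4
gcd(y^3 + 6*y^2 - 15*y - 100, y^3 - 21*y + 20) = y^2 + y - 20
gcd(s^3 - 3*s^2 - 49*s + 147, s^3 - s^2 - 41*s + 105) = s^2 + 4*s - 21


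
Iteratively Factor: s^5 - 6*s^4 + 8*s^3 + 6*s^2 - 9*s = (s)*(s^4 - 6*s^3 + 8*s^2 + 6*s - 9) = s*(s - 1)*(s^3 - 5*s^2 + 3*s + 9) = s*(s - 3)*(s - 1)*(s^2 - 2*s - 3) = s*(s - 3)*(s - 1)*(s + 1)*(s - 3)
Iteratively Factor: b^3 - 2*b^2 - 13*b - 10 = (b + 1)*(b^2 - 3*b - 10) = (b - 5)*(b + 1)*(b + 2)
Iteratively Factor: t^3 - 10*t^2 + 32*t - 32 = (t - 4)*(t^2 - 6*t + 8) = (t - 4)*(t - 2)*(t - 4)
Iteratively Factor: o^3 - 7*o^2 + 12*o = (o - 4)*(o^2 - 3*o) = (o - 4)*(o - 3)*(o)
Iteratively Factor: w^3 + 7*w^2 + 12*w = (w)*(w^2 + 7*w + 12) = w*(w + 3)*(w + 4)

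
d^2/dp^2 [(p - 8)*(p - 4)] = 2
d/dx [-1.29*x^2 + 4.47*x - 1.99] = 4.47 - 2.58*x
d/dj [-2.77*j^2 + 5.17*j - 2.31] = 5.17 - 5.54*j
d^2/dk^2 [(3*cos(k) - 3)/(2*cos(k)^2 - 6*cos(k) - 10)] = 3*(9*sin(k)^4*cos(k) - sin(k)^4 + 40*sin(k)^2 + 77*cos(k)/4 + 45*cos(3*k)/4 - cos(5*k)/2 + 19)/(2*(sin(k)^2 + 3*cos(k) + 4)^3)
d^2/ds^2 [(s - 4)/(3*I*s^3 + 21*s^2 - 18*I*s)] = 2*(s*(I*s^2 + 7*s - 6*I)*(-3*I*s^2 - 14*s - (s - 4)*(3*I*s + 7) + 6*I) + (s - 4)*(3*I*s^2 + 14*s - 6*I)^2)/(3*s^3*(I*s^2 + 7*s - 6*I)^3)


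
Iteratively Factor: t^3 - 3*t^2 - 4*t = (t + 1)*(t^2 - 4*t) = t*(t + 1)*(t - 4)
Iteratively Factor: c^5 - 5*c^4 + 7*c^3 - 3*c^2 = (c - 3)*(c^4 - 2*c^3 + c^2) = (c - 3)*(c - 1)*(c^3 - c^2) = (c - 3)*(c - 1)^2*(c^2) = c*(c - 3)*(c - 1)^2*(c)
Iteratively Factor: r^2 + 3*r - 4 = (r - 1)*(r + 4)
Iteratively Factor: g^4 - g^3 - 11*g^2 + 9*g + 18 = (g + 3)*(g^3 - 4*g^2 + g + 6) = (g - 3)*(g + 3)*(g^2 - g - 2) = (g - 3)*(g + 1)*(g + 3)*(g - 2)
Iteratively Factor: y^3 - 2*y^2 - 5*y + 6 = (y - 3)*(y^2 + y - 2) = (y - 3)*(y - 1)*(y + 2)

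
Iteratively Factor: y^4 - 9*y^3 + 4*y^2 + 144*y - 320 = (y - 5)*(y^3 - 4*y^2 - 16*y + 64) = (y - 5)*(y + 4)*(y^2 - 8*y + 16) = (y - 5)*(y - 4)*(y + 4)*(y - 4)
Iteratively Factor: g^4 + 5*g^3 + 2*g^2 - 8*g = (g)*(g^3 + 5*g^2 + 2*g - 8) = g*(g + 4)*(g^2 + g - 2) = g*(g - 1)*(g + 4)*(g + 2)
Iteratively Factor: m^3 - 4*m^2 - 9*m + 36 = (m + 3)*(m^2 - 7*m + 12) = (m - 3)*(m + 3)*(m - 4)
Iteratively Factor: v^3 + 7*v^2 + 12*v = (v + 3)*(v^2 + 4*v) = v*(v + 3)*(v + 4)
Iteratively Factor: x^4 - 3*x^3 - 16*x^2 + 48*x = (x - 3)*(x^3 - 16*x) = x*(x - 3)*(x^2 - 16) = x*(x - 3)*(x + 4)*(x - 4)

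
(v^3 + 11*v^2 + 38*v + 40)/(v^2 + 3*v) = (v^3 + 11*v^2 + 38*v + 40)/(v*(v + 3))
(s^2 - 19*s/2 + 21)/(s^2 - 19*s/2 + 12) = (2*s^2 - 19*s + 42)/(2*s^2 - 19*s + 24)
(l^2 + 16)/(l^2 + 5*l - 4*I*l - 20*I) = (l + 4*I)/(l + 5)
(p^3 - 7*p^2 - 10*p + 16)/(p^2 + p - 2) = p - 8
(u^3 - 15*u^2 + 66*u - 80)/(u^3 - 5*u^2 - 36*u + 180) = (u^2 - 10*u + 16)/(u^2 - 36)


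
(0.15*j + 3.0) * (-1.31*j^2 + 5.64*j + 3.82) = -0.1965*j^3 - 3.084*j^2 + 17.493*j + 11.46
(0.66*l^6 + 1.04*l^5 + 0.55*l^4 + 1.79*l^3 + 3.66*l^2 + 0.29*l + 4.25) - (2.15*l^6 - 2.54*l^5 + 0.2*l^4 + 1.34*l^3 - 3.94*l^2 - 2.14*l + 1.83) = -1.49*l^6 + 3.58*l^5 + 0.35*l^4 + 0.45*l^3 + 7.6*l^2 + 2.43*l + 2.42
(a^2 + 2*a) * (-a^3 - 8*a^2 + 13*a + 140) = -a^5 - 10*a^4 - 3*a^3 + 166*a^2 + 280*a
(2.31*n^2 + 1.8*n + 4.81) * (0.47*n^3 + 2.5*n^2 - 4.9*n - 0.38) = 1.0857*n^5 + 6.621*n^4 - 4.5583*n^3 + 2.3272*n^2 - 24.253*n - 1.8278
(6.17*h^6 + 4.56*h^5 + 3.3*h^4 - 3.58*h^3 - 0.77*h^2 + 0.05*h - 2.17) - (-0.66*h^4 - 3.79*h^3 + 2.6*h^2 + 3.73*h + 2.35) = 6.17*h^6 + 4.56*h^5 + 3.96*h^4 + 0.21*h^3 - 3.37*h^2 - 3.68*h - 4.52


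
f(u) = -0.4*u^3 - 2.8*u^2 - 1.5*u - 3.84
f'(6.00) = -78.30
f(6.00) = -200.04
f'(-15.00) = -187.50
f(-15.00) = 738.66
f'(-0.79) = 2.18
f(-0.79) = -4.21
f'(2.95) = -28.46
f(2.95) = -42.90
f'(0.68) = -5.86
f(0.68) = -6.28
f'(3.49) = -35.66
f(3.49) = -60.18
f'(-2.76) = 4.81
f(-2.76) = -12.62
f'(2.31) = -20.84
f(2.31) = -27.18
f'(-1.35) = 3.87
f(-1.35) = -5.93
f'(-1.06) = 3.09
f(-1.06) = -4.92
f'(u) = -1.2*u^2 - 5.6*u - 1.5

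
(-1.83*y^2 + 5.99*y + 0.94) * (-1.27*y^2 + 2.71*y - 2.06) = 2.3241*y^4 - 12.5666*y^3 + 18.8089*y^2 - 9.792*y - 1.9364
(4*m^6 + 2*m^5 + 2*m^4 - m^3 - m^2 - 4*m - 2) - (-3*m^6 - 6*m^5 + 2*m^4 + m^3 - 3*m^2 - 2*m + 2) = 7*m^6 + 8*m^5 - 2*m^3 + 2*m^2 - 2*m - 4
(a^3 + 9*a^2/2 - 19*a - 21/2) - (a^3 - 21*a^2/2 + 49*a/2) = 15*a^2 - 87*a/2 - 21/2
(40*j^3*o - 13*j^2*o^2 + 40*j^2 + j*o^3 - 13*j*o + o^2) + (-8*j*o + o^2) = 40*j^3*o - 13*j^2*o^2 + 40*j^2 + j*o^3 - 21*j*o + 2*o^2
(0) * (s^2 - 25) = 0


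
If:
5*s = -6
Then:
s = -6/5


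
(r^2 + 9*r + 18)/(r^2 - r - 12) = (r + 6)/(r - 4)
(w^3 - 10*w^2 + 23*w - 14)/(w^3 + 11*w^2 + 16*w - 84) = (w^2 - 8*w + 7)/(w^2 + 13*w + 42)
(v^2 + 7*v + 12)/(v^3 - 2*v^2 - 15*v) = (v + 4)/(v*(v - 5))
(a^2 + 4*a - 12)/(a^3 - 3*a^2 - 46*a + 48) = (a - 2)/(a^2 - 9*a + 8)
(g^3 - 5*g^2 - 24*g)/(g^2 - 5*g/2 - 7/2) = 2*g*(-g^2 + 5*g + 24)/(-2*g^2 + 5*g + 7)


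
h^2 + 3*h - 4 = (h - 1)*(h + 4)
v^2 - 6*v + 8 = (v - 4)*(v - 2)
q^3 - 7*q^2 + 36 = (q - 6)*(q - 3)*(q + 2)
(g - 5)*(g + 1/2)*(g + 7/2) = g^3 - g^2 - 73*g/4 - 35/4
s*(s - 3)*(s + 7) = s^3 + 4*s^2 - 21*s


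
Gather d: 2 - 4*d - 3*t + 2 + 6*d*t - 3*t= d*(6*t - 4) - 6*t + 4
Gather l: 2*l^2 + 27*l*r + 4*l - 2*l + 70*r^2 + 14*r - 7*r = 2*l^2 + l*(27*r + 2) + 70*r^2 + 7*r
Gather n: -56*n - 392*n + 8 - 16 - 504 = -448*n - 512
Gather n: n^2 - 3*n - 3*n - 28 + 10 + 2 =n^2 - 6*n - 16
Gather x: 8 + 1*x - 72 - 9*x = -8*x - 64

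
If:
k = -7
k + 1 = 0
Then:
No Solution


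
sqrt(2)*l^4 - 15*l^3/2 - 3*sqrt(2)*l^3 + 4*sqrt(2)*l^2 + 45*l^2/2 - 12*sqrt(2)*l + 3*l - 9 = (l - 3)*(l - 3*sqrt(2))*(l - sqrt(2))*(sqrt(2)*l + 1/2)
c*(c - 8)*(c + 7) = c^3 - c^2 - 56*c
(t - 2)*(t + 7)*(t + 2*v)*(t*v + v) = t^4*v + 2*t^3*v^2 + 6*t^3*v + 12*t^2*v^2 - 9*t^2*v - 18*t*v^2 - 14*t*v - 28*v^2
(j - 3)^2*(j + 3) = j^3 - 3*j^2 - 9*j + 27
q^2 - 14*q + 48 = (q - 8)*(q - 6)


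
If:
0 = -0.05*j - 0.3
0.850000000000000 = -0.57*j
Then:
No Solution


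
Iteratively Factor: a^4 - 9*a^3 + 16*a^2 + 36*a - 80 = (a + 2)*(a^3 - 11*a^2 + 38*a - 40) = (a - 4)*(a + 2)*(a^2 - 7*a + 10) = (a - 4)*(a - 2)*(a + 2)*(a - 5)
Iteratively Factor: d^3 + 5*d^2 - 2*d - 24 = (d + 3)*(d^2 + 2*d - 8) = (d + 3)*(d + 4)*(d - 2)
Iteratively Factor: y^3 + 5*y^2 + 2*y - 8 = (y + 2)*(y^2 + 3*y - 4) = (y + 2)*(y + 4)*(y - 1)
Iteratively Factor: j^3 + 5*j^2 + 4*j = (j)*(j^2 + 5*j + 4) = j*(j + 1)*(j + 4)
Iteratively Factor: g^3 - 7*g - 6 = (g + 2)*(g^2 - 2*g - 3) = (g + 1)*(g + 2)*(g - 3)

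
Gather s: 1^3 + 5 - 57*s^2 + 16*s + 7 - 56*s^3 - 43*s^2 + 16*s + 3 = -56*s^3 - 100*s^2 + 32*s + 16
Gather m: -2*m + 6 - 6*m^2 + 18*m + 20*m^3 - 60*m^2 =20*m^3 - 66*m^2 + 16*m + 6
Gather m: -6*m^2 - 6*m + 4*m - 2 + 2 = -6*m^2 - 2*m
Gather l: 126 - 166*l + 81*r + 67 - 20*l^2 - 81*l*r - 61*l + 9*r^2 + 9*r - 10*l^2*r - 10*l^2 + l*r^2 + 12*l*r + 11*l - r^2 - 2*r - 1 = l^2*(-10*r - 30) + l*(r^2 - 69*r - 216) + 8*r^2 + 88*r + 192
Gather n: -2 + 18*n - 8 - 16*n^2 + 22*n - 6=-16*n^2 + 40*n - 16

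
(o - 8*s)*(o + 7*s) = o^2 - o*s - 56*s^2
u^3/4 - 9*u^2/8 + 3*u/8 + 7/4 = (u/4 + 1/4)*(u - 7/2)*(u - 2)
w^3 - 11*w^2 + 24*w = w*(w - 8)*(w - 3)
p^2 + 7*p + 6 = (p + 1)*(p + 6)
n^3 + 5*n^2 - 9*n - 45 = (n - 3)*(n + 3)*(n + 5)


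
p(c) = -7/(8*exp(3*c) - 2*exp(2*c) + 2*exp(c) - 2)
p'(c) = -7*(-24*exp(3*c) + 4*exp(2*c) - 2*exp(c))/(8*exp(3*c) - 2*exp(2*c) + 2*exp(c) - 2)^2 = (42*exp(2*c) - 7*exp(c) + 7/2)*exp(c)/(4*exp(3*c) - exp(2*c) + exp(c) - 1)^2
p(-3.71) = 3.59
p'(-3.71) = 0.09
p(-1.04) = 5.88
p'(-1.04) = 6.27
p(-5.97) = 3.51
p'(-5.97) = 0.01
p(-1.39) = 4.66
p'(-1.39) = 1.93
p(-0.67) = 16.34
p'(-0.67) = 121.76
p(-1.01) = 6.09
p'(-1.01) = 7.18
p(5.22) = -0.00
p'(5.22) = 0.00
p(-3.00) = 3.68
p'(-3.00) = 0.18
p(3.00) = 0.00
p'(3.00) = 0.00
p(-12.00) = 3.50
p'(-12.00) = 0.00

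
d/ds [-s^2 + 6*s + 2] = 6 - 2*s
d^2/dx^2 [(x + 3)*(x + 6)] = 2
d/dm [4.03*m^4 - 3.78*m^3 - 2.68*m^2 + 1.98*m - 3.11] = 16.12*m^3 - 11.34*m^2 - 5.36*m + 1.98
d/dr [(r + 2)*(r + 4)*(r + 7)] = 3*r^2 + 26*r + 50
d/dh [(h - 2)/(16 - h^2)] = (-h^2 + 2*h*(h - 2) + 16)/(h^2 - 16)^2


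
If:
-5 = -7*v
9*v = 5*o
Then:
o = 9/7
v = 5/7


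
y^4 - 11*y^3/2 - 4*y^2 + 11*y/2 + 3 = (y - 6)*(y - 1)*(y + 1/2)*(y + 1)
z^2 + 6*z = z*(z + 6)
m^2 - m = m*(m - 1)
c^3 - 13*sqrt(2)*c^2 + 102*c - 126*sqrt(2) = (c - 7*sqrt(2))*(c - 3*sqrt(2))^2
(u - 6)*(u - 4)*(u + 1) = u^3 - 9*u^2 + 14*u + 24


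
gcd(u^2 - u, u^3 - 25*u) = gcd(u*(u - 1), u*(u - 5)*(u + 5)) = u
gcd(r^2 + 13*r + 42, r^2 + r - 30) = r + 6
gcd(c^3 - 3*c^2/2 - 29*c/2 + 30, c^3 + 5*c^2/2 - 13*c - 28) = c + 4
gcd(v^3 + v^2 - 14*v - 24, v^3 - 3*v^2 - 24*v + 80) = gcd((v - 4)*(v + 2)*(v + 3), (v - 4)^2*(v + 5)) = v - 4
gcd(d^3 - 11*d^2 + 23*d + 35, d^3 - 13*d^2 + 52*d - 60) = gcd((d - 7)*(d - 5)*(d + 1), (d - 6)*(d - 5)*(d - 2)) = d - 5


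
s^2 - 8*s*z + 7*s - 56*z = (s + 7)*(s - 8*z)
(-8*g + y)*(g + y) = -8*g^2 - 7*g*y + y^2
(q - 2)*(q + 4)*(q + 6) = q^3 + 8*q^2 + 4*q - 48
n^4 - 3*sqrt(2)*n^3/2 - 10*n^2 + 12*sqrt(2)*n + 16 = (n - 2*sqrt(2))^2*(n + sqrt(2)/2)*(n + 2*sqrt(2))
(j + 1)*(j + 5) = j^2 + 6*j + 5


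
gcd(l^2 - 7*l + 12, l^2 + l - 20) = l - 4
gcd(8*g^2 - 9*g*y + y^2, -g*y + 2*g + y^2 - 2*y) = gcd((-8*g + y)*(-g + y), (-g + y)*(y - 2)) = -g + y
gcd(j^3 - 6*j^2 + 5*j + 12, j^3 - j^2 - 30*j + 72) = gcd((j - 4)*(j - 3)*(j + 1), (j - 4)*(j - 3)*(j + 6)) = j^2 - 7*j + 12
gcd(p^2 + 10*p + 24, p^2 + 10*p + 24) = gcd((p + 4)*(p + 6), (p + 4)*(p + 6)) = p^2 + 10*p + 24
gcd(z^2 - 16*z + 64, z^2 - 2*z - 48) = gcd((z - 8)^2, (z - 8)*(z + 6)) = z - 8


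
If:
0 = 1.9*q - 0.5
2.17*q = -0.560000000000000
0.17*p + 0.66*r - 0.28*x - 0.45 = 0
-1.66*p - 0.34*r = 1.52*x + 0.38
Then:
No Solution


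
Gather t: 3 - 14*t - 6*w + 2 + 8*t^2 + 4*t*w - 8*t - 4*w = 8*t^2 + t*(4*w - 22) - 10*w + 5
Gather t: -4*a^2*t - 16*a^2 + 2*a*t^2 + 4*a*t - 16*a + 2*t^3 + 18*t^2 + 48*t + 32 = -16*a^2 - 16*a + 2*t^3 + t^2*(2*a + 18) + t*(-4*a^2 + 4*a + 48) + 32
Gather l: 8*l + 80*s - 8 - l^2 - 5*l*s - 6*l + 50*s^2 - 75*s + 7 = -l^2 + l*(2 - 5*s) + 50*s^2 + 5*s - 1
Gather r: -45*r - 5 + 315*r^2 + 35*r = 315*r^2 - 10*r - 5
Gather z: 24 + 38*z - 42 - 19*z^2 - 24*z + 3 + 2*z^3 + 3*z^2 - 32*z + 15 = 2*z^3 - 16*z^2 - 18*z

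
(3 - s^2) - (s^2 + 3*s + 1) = -2*s^2 - 3*s + 2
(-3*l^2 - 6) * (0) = 0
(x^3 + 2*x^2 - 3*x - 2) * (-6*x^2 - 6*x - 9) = -6*x^5 - 18*x^4 - 3*x^3 + 12*x^2 + 39*x + 18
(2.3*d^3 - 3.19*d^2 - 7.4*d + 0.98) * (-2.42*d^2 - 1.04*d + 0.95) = -5.566*d^5 + 5.3278*d^4 + 23.4106*d^3 + 2.2939*d^2 - 8.0492*d + 0.931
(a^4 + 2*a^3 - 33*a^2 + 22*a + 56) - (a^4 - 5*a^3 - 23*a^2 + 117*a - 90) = 7*a^3 - 10*a^2 - 95*a + 146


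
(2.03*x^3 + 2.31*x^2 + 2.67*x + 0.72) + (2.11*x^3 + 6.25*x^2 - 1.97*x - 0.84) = 4.14*x^3 + 8.56*x^2 + 0.7*x - 0.12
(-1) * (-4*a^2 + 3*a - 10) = 4*a^2 - 3*a + 10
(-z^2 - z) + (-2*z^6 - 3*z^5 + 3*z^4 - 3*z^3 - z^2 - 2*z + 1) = -2*z^6 - 3*z^5 + 3*z^4 - 3*z^3 - 2*z^2 - 3*z + 1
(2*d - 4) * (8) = 16*d - 32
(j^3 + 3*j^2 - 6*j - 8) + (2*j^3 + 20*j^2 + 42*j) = 3*j^3 + 23*j^2 + 36*j - 8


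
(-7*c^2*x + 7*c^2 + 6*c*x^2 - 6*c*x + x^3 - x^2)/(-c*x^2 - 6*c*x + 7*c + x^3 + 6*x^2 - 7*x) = (7*c + x)/(x + 7)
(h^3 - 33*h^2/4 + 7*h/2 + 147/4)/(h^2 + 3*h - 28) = (4*h^3 - 33*h^2 + 14*h + 147)/(4*(h^2 + 3*h - 28))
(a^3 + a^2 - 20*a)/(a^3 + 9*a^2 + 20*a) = (a - 4)/(a + 4)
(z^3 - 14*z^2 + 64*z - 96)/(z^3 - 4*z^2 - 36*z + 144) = (z - 4)/(z + 6)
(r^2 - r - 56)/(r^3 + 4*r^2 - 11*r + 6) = (r^2 - r - 56)/(r^3 + 4*r^2 - 11*r + 6)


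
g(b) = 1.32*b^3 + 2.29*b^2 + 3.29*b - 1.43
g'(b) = 3.96*b^2 + 4.58*b + 3.29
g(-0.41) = -2.48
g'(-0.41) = 2.08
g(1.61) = 15.31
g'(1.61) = 20.93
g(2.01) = 25.15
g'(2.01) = 28.49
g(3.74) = 111.96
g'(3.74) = 75.81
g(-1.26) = -4.58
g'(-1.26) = 3.81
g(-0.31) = -2.27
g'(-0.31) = 2.25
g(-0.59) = -2.85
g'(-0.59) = 1.97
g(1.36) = 10.60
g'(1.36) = 16.84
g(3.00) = 64.69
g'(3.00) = 52.67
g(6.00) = 385.87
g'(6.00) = 173.33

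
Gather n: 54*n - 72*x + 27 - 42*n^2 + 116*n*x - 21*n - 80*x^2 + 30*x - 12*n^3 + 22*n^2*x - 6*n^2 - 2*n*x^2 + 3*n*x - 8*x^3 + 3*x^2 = -12*n^3 + n^2*(22*x - 48) + n*(-2*x^2 + 119*x + 33) - 8*x^3 - 77*x^2 - 42*x + 27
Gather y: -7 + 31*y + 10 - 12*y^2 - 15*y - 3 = -12*y^2 + 16*y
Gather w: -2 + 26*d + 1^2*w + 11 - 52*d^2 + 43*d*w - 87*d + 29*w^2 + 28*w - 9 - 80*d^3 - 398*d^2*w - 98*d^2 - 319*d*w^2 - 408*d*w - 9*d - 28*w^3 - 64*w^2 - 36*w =-80*d^3 - 150*d^2 - 70*d - 28*w^3 + w^2*(-319*d - 35) + w*(-398*d^2 - 365*d - 7)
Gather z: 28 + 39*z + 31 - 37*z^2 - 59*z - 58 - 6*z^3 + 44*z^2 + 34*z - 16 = -6*z^3 + 7*z^2 + 14*z - 15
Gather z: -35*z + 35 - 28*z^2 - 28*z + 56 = -28*z^2 - 63*z + 91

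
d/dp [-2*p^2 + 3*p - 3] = 3 - 4*p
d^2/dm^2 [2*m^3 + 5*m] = 12*m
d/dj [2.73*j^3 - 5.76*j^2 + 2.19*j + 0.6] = 8.19*j^2 - 11.52*j + 2.19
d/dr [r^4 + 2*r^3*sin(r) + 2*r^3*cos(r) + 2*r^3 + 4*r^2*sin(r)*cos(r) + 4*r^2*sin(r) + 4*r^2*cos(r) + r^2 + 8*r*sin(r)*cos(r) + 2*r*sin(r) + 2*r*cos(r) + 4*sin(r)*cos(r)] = 2*sqrt(2)*r^3*cos(r + pi/4) + 4*r^3 + 4*r^2*sin(r) + 8*r^2*cos(r) + 4*r^2*cos(2*r) + 2*sqrt(2)*r^2*cos(r + pi/4) + 6*r^2 + 4*r*sin(r) + 2*sqrt(2)*r*sin(r + pi/4) + 4*sqrt(2)*r*sin(2*r + pi/4) + 8*r*cos(r) + 4*r*cos(2*r) + 2*r + 2*sqrt(2)*sin(r + pi/4) + 4*sqrt(2)*sin(2*r + pi/4)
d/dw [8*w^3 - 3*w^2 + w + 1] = 24*w^2 - 6*w + 1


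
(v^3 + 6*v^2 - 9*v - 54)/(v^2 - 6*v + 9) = (v^2 + 9*v + 18)/(v - 3)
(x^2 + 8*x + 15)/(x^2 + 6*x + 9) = (x + 5)/(x + 3)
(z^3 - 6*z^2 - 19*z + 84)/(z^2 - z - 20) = (z^2 - 10*z + 21)/(z - 5)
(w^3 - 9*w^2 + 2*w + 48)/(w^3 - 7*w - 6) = (w - 8)/(w + 1)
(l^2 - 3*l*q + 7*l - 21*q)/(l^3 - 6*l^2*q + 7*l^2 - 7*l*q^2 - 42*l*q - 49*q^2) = (-l + 3*q)/(-l^2 + 6*l*q + 7*q^2)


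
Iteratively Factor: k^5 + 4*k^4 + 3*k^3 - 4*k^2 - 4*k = (k - 1)*(k^4 + 5*k^3 + 8*k^2 + 4*k) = (k - 1)*(k + 2)*(k^3 + 3*k^2 + 2*k) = (k - 1)*(k + 2)^2*(k^2 + k) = k*(k - 1)*(k + 2)^2*(k + 1)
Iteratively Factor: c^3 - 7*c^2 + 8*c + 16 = (c + 1)*(c^2 - 8*c + 16) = (c - 4)*(c + 1)*(c - 4)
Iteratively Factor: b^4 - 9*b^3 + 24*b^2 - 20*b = (b - 5)*(b^3 - 4*b^2 + 4*b) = (b - 5)*(b - 2)*(b^2 - 2*b) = (b - 5)*(b - 2)^2*(b)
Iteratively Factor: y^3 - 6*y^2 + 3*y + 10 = (y - 5)*(y^2 - y - 2) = (y - 5)*(y + 1)*(y - 2)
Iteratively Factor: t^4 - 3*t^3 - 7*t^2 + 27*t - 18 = (t - 1)*(t^3 - 2*t^2 - 9*t + 18) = (t - 3)*(t - 1)*(t^2 + t - 6) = (t - 3)*(t - 1)*(t + 3)*(t - 2)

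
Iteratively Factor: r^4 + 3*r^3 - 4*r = (r)*(r^3 + 3*r^2 - 4) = r*(r + 2)*(r^2 + r - 2) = r*(r - 1)*(r + 2)*(r + 2)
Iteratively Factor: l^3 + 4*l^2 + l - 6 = (l + 2)*(l^2 + 2*l - 3) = (l + 2)*(l + 3)*(l - 1)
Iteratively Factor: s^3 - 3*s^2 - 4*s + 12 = (s - 3)*(s^2 - 4) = (s - 3)*(s - 2)*(s + 2)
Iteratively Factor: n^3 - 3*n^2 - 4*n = (n - 4)*(n^2 + n) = n*(n - 4)*(n + 1)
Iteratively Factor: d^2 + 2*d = (d + 2)*(d)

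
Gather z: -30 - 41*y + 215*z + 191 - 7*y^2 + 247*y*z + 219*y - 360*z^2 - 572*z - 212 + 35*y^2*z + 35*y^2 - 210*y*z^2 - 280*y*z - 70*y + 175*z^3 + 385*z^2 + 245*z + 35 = 28*y^2 + 108*y + 175*z^3 + z^2*(25 - 210*y) + z*(35*y^2 - 33*y - 112) - 16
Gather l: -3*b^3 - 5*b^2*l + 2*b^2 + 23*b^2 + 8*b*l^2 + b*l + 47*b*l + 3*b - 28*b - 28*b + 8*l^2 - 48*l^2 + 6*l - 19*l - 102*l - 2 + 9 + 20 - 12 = -3*b^3 + 25*b^2 - 53*b + l^2*(8*b - 40) + l*(-5*b^2 + 48*b - 115) + 15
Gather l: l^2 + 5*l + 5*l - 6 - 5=l^2 + 10*l - 11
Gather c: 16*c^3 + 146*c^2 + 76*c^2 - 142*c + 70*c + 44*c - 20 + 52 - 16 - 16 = 16*c^3 + 222*c^2 - 28*c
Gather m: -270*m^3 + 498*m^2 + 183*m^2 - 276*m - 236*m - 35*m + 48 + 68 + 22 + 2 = -270*m^3 + 681*m^2 - 547*m + 140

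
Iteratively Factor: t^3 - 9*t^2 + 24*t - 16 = (t - 1)*(t^2 - 8*t + 16) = (t - 4)*(t - 1)*(t - 4)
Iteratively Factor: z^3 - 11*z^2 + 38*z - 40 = (z - 4)*(z^2 - 7*z + 10) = (z - 5)*(z - 4)*(z - 2)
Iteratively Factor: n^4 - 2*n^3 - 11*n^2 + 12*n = (n)*(n^3 - 2*n^2 - 11*n + 12) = n*(n + 3)*(n^2 - 5*n + 4) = n*(n - 4)*(n + 3)*(n - 1)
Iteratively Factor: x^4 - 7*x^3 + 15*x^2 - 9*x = (x)*(x^3 - 7*x^2 + 15*x - 9) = x*(x - 1)*(x^2 - 6*x + 9) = x*(x - 3)*(x - 1)*(x - 3)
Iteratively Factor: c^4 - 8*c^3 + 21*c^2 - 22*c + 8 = (c - 1)*(c^3 - 7*c^2 + 14*c - 8) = (c - 1)^2*(c^2 - 6*c + 8) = (c - 2)*(c - 1)^2*(c - 4)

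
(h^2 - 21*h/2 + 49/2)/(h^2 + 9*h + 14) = (2*h^2 - 21*h + 49)/(2*(h^2 + 9*h + 14))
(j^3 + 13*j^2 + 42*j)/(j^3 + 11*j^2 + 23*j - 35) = j*(j + 6)/(j^2 + 4*j - 5)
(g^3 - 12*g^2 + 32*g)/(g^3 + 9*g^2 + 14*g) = (g^2 - 12*g + 32)/(g^2 + 9*g + 14)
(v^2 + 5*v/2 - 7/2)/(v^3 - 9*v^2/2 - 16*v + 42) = (v - 1)/(v^2 - 8*v + 12)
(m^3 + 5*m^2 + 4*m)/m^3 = 1 + 5/m + 4/m^2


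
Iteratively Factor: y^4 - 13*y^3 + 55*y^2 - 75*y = (y - 5)*(y^3 - 8*y^2 + 15*y) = (y - 5)*(y - 3)*(y^2 - 5*y) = y*(y - 5)*(y - 3)*(y - 5)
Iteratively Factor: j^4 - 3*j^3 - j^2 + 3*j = (j - 3)*(j^3 - j) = (j - 3)*(j + 1)*(j^2 - j) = j*(j - 3)*(j + 1)*(j - 1)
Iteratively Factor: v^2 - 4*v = (v - 4)*(v)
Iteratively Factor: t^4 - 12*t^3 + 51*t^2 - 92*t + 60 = (t - 2)*(t^3 - 10*t^2 + 31*t - 30) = (t - 5)*(t - 2)*(t^2 - 5*t + 6) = (t - 5)*(t - 2)^2*(t - 3)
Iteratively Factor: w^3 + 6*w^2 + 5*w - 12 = (w + 4)*(w^2 + 2*w - 3) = (w - 1)*(w + 4)*(w + 3)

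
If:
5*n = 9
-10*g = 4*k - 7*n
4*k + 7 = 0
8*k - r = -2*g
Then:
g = 49/25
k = -7/4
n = 9/5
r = -252/25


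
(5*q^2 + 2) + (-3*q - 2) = 5*q^2 - 3*q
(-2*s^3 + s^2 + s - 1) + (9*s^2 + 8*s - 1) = -2*s^3 + 10*s^2 + 9*s - 2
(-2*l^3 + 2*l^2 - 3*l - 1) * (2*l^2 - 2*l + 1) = -4*l^5 + 8*l^4 - 12*l^3 + 6*l^2 - l - 1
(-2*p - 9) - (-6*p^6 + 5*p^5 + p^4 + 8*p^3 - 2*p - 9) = 6*p^6 - 5*p^5 - p^4 - 8*p^3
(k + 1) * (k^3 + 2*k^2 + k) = k^4 + 3*k^3 + 3*k^2 + k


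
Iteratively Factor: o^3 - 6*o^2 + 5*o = (o)*(o^2 - 6*o + 5) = o*(o - 5)*(o - 1)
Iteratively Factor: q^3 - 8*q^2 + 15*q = (q)*(q^2 - 8*q + 15) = q*(q - 3)*(q - 5)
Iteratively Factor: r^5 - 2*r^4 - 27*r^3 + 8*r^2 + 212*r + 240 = (r + 3)*(r^4 - 5*r^3 - 12*r^2 + 44*r + 80) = (r - 5)*(r + 3)*(r^3 - 12*r - 16) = (r - 5)*(r - 4)*(r + 3)*(r^2 + 4*r + 4) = (r - 5)*(r - 4)*(r + 2)*(r + 3)*(r + 2)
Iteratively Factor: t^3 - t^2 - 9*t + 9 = (t - 1)*(t^2 - 9) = (t - 1)*(t + 3)*(t - 3)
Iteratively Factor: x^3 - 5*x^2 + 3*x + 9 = (x - 3)*(x^2 - 2*x - 3) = (x - 3)*(x + 1)*(x - 3)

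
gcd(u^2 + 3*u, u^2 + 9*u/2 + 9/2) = u + 3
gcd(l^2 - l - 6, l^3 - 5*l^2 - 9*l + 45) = l - 3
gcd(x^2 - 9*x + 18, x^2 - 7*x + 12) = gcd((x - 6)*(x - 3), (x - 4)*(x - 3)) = x - 3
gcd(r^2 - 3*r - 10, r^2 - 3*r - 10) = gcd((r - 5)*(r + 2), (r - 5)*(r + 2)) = r^2 - 3*r - 10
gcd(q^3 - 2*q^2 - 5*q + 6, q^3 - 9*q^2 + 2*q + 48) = q^2 - q - 6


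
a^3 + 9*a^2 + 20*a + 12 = (a + 1)*(a + 2)*(a + 6)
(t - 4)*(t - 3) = t^2 - 7*t + 12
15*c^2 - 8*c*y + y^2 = (-5*c + y)*(-3*c + y)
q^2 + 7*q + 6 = (q + 1)*(q + 6)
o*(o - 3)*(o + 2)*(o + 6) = o^4 + 5*o^3 - 12*o^2 - 36*o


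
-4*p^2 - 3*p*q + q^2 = (-4*p + q)*(p + q)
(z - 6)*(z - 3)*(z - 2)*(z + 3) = z^4 - 8*z^3 + 3*z^2 + 72*z - 108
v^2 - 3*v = v*(v - 3)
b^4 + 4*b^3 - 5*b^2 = b^2*(b - 1)*(b + 5)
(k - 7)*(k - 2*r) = k^2 - 2*k*r - 7*k + 14*r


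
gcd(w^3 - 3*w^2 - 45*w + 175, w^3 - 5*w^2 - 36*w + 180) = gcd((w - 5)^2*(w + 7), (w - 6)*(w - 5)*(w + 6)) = w - 5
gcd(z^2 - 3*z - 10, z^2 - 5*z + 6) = 1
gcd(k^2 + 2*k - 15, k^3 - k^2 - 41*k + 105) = k - 3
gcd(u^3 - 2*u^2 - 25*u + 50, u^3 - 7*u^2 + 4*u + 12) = u - 2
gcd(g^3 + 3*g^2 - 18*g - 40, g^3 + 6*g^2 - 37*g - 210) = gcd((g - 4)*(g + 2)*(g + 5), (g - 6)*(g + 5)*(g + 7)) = g + 5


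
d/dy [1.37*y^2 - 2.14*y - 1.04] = 2.74*y - 2.14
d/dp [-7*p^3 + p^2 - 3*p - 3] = -21*p^2 + 2*p - 3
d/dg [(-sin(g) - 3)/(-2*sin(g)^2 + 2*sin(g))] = (-cos(g) - 6/tan(g) + 3*cos(g)/sin(g)^2)/(2*(sin(g) - 1)^2)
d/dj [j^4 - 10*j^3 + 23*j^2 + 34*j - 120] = 4*j^3 - 30*j^2 + 46*j + 34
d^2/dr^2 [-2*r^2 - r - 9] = -4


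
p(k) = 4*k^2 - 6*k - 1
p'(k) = 8*k - 6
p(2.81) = 13.72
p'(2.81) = 16.48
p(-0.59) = 3.93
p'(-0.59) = -10.72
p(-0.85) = 6.99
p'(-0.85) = -12.80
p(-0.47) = 2.70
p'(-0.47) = -9.76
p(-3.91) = 83.61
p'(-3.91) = -37.28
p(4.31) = 47.44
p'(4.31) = 28.48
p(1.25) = -2.25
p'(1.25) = 4.00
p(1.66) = 0.06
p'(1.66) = 7.28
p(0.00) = -1.00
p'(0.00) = -6.00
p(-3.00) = 53.00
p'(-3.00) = -30.00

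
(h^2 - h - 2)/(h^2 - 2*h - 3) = (h - 2)/(h - 3)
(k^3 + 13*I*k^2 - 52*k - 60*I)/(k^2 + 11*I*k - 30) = k + 2*I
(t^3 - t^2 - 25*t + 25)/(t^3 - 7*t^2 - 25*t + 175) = (t - 1)/(t - 7)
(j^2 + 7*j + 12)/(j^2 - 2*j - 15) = (j + 4)/(j - 5)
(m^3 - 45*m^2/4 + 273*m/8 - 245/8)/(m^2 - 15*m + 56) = (8*m^2 - 34*m + 35)/(8*(m - 8))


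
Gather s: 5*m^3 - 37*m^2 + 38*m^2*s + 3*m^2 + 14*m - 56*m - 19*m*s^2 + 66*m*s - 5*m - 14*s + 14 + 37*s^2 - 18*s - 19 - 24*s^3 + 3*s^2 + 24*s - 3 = 5*m^3 - 34*m^2 - 47*m - 24*s^3 + s^2*(40 - 19*m) + s*(38*m^2 + 66*m - 8) - 8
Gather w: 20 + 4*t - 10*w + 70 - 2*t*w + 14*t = 18*t + w*(-2*t - 10) + 90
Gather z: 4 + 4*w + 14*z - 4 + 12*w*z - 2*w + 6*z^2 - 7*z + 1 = 2*w + 6*z^2 + z*(12*w + 7) + 1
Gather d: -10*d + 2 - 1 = 1 - 10*d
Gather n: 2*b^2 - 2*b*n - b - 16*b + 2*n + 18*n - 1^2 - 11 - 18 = 2*b^2 - 17*b + n*(20 - 2*b) - 30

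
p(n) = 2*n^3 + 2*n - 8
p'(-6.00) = 218.00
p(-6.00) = -452.00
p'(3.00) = 56.00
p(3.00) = 52.00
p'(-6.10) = 225.26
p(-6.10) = -474.16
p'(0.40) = 2.96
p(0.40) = -7.07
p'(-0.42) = 3.06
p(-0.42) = -8.99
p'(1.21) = 10.78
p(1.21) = -2.04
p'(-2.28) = 33.19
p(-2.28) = -36.26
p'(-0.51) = 3.56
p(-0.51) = -9.29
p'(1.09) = 9.13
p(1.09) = -3.23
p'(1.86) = 22.76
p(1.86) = 8.59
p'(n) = 6*n^2 + 2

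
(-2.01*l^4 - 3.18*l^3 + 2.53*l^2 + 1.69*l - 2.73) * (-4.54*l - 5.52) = 9.1254*l^5 + 25.5324*l^4 + 6.0674*l^3 - 21.6382*l^2 + 3.0654*l + 15.0696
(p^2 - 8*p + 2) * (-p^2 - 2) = -p^4 + 8*p^3 - 4*p^2 + 16*p - 4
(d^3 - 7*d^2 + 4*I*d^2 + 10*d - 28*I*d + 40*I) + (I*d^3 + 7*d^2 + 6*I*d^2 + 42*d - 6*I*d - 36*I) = d^3 + I*d^3 + 10*I*d^2 + 52*d - 34*I*d + 4*I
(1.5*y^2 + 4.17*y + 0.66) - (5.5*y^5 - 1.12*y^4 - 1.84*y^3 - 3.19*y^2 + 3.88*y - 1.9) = -5.5*y^5 + 1.12*y^4 + 1.84*y^3 + 4.69*y^2 + 0.29*y + 2.56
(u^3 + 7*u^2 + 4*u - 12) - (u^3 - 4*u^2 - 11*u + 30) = 11*u^2 + 15*u - 42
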